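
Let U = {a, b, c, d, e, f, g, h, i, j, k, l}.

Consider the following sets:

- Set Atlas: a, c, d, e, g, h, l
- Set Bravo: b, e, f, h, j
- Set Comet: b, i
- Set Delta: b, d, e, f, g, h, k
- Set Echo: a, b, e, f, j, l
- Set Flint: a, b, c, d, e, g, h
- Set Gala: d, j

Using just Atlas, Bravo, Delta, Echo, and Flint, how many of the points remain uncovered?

Union of Atlas, Bravo, Delta, Echo, Flint = {a, b, c, d, e, f, g, h, j, k, l}.
Not covered: i — 1 point.

1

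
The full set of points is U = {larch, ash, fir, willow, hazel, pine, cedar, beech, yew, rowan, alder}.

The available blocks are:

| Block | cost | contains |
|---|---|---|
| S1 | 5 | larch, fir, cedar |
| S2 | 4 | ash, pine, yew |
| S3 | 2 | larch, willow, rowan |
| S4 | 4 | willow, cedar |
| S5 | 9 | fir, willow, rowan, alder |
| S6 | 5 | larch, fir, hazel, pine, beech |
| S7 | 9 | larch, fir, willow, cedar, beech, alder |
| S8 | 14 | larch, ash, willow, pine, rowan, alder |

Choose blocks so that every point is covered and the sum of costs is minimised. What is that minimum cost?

20

S2, S3, S6, S7 together cover every point (S2 ∪ S3 ∪ S6 ∪ S7 = {larch, ash, fir, willow, hazel, pine, cedar, beech, yew, rowan, alder}); total cost 4 + 2 + 5 + 9 = 20.
The greedy pick S3, S6, S2, S4, S5 costs 24; no covering selection beats 20.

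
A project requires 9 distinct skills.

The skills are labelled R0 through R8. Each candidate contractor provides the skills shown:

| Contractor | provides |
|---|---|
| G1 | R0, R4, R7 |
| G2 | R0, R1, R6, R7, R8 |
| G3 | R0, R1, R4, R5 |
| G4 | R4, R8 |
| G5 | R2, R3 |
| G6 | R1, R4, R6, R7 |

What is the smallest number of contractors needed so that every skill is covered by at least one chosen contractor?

3

G2 and G3 and G5 together: G2 ∪ G3 ∪ G5 = {R0, R1, R2, R3, R4, R5, R6, R7, R8} — every skill is covered.
Only G5 contains R2, so G5 is forced; the remaining 7 skills need at least 2 more contractors (each remaining contractor adds at most 5) — so at least 3 contractors are needed, and 3 is optimal.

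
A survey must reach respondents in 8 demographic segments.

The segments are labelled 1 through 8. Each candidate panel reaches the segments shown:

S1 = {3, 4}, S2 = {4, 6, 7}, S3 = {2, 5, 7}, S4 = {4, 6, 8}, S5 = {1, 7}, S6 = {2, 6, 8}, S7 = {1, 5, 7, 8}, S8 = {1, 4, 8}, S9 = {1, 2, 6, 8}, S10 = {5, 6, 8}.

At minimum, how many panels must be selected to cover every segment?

S1 and S3 and S9 together: S1 ∪ S3 ∪ S9 = {1, 2, 3, 4, 5, 6, 7, 8} — every segment is covered.
Only S1 contains 3, so S1 is forced; the remaining 6 segments need at least 2 more panels (each remaining panel adds at most 4) — so at least 3 panels are needed, and 3 is optimal.

3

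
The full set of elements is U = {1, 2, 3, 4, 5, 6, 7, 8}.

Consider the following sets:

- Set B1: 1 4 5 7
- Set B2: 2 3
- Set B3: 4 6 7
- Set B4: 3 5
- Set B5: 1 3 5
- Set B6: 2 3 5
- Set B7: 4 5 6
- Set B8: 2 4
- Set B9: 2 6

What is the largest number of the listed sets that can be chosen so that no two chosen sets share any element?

B1, B2 are pairwise disjoint (B1={1,4,5,7}; B2={2,3}).
Every remaining set overlaps one of these, and no 3 of the listed sets are pairwise disjoint, so 2 is the maximum.

2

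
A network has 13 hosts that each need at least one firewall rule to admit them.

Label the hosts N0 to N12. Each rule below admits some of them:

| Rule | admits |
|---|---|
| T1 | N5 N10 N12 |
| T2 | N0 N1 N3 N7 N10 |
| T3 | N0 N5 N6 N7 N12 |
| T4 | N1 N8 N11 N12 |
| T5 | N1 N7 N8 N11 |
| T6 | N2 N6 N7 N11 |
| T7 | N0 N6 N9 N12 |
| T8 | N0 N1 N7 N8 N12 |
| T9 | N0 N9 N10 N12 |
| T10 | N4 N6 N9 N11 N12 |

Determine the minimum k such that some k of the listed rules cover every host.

5

Take {T2, T3, T5, T6, T10}. Their union is {N0, N1, N2, N3, N4, N5, N6, N7, N8, N9, N10, N11, N12}, which is all 13 hosts.
No 4 of the 10 rules cover everything (all 210 combinations miss at least one host), so 5 is optimal.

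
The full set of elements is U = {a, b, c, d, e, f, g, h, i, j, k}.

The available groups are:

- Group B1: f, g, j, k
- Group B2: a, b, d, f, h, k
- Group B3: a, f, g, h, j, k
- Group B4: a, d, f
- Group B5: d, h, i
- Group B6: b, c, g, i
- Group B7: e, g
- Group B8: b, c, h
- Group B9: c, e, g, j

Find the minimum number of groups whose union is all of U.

3

Take {B2, B6, B9}. Their union is {a, b, c, d, e, f, g, h, i, j, k}, which is all 11 elements.
No 2 of the 9 groups cover everything (all 36 combinations miss at least one element), so 3 is optimal.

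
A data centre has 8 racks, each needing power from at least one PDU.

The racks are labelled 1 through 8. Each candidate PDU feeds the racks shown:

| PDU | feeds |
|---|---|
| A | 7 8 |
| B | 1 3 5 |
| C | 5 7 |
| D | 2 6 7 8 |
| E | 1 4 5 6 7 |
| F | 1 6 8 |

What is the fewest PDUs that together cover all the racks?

Take {B, D, E}. Their union is {1, 2, 3, 4, 5, 6, 7, 8}, which is all 8 racks.
Only D contains 2, so D is forced; the remaining 4 racks need at least 2 more PDUs (each remaining PDU adds at most 3) — so at least 3 PDUs are needed, and 3 is optimal.

3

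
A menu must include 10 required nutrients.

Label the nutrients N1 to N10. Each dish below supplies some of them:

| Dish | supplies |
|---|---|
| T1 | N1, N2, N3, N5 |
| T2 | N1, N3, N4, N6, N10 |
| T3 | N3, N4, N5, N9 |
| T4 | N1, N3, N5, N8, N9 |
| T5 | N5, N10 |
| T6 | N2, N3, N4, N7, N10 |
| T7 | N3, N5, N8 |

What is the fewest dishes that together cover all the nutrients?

3

Take {T2, T4, T6}. Their union is {N1, N2, N3, N4, N5, N6, N7, N8, N9, N10}, which is all 10 nutrients.
Only T2 contains N6, so T2 is forced; the remaining 5 nutrients need at least 2 more dishes (each remaining dish adds at most 3) — so at least 3 dishes are needed, and 3 is optimal.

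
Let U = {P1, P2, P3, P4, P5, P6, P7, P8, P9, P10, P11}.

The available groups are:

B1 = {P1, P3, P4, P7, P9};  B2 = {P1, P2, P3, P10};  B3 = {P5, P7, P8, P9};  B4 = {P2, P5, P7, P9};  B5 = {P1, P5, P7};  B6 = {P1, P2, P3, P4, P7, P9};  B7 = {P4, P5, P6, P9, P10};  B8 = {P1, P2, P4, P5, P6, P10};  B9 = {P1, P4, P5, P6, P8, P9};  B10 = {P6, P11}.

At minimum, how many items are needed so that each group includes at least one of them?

Take H = {P3, P5, P11}. Each listed group contains at least one of these, so H is a hitting set of size 3.
The groups B2, B3, B10 are pairwise disjoint, so any hitting set needs a separate item for each — at least 3. Hence 3 is optimal.

3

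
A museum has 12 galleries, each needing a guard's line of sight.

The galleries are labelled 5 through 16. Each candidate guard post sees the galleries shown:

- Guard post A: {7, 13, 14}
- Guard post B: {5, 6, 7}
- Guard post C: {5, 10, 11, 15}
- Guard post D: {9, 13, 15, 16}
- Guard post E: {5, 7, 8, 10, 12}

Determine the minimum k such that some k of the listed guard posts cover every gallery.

A and B and C and D and E together: A ∪ B ∪ C ∪ D ∪ E = {5, 6, 7, 8, 9, 10, 11, 12, 13, 14, 15, 16} — every gallery is covered.
No 4 of the 5 guard posts cover everything (all 5 combinations miss at least one gallery), so 5 is optimal.

5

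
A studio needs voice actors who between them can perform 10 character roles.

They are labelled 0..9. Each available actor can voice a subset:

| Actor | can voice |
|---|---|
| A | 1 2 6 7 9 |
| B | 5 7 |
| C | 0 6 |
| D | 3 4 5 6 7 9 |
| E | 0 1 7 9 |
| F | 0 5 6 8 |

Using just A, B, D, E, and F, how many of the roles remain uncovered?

Union of A, B, D, E, F = {0, 1, 2, 3, 4, 5, 6, 7, 8, 9} — that's every role, so 0 are uncovered.

0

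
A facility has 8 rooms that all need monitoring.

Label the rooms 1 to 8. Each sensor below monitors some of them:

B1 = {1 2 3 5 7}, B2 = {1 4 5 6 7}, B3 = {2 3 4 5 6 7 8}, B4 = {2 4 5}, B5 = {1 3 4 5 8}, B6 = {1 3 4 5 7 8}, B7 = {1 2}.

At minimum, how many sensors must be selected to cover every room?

B3 and B7 together: B3 ∪ B7 = {1, 2, 3, 4, 5, 6, 7, 8} — every room is covered.
No single sensor has all 8 rooms (the largest, B3, has 7), so 2 is optimal.

2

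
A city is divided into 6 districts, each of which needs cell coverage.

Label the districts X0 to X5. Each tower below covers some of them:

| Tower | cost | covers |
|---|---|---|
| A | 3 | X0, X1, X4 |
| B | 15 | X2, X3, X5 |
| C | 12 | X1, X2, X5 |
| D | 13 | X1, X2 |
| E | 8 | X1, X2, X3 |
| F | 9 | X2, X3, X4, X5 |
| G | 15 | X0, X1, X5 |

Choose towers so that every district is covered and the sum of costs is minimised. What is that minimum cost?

A, F together cover every district (A ∪ F = {X0, X1, X2, X3, X4, X5}); total cost 3 + 9 = 12.
No covering selection has total cost below 12.

12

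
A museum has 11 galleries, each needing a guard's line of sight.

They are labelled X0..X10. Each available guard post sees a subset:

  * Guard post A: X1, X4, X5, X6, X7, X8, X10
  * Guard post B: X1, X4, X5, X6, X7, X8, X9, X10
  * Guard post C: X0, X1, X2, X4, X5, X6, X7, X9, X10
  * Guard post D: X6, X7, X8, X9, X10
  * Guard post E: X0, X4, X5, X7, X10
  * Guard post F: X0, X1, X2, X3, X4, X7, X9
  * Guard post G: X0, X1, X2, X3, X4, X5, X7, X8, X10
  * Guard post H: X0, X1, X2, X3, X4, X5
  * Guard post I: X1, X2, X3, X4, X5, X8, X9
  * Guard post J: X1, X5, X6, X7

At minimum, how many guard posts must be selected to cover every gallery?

B and H together: B ∪ H = {X0, X1, X2, X3, X4, X5, X6, X7, X8, X9, X10} — every gallery is covered.
No single guard post has all 11 galleries (the largest, C, has 9), so 2 is optimal.

2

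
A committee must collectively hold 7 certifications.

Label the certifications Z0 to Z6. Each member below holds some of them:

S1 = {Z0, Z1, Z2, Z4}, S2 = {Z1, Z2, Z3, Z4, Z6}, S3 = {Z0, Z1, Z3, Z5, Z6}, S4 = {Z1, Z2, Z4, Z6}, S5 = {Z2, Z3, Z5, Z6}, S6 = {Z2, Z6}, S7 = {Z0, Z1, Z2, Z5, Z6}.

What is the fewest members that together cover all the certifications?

S2 and S3 together: S2 ∪ S3 = {Z0, Z1, Z2, Z3, Z4, Z5, Z6} — every certification is covered.
No single member has all 7 certifications (the largest, S2, has 5), so 2 is optimal.

2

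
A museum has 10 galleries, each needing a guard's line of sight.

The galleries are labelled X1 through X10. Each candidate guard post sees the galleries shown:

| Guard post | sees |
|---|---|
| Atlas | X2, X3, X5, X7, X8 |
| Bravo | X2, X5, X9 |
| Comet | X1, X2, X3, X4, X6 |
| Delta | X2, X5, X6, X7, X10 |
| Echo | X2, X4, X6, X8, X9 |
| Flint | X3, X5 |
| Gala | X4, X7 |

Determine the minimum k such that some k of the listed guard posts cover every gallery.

3

Take {Comet, Delta, Echo}. Their union is {X1, X2, X3, X4, X5, X6, X7, X8, X9, X10}, which is all 10 galleries.
Only Comet contains X1, so Comet is forced; the remaining 5 galleries need at least 2 more guard posts (each remaining guard post adds at most 3) — so at least 3 guard posts are needed, and 3 is optimal.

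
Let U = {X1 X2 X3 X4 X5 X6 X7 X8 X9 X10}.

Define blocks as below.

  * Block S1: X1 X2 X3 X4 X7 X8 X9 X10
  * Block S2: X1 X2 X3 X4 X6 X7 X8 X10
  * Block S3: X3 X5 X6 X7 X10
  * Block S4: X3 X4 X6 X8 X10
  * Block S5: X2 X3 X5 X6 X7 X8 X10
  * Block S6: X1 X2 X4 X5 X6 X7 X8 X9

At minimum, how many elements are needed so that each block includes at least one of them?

The 2 elements {X4, X5} hit every block.
No single element lies in every block, so at least 2 are needed and 2 is optimal.

2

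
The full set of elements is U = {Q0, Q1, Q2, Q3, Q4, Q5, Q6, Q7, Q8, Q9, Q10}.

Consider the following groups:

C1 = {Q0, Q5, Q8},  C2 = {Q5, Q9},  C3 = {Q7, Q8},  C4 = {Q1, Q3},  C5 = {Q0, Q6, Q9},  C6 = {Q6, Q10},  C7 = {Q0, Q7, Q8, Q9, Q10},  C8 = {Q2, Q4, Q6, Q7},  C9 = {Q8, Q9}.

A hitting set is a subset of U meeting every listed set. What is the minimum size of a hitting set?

4

Take H = {Q1, Q5, Q6, Q8}. Each listed group contains at least one of these, so H is a hitting set of size 4.
The groups C2, C3, C4, C6 are pairwise disjoint, so any hitting set needs a separate element for each — at least 4. Hence 4 is optimal.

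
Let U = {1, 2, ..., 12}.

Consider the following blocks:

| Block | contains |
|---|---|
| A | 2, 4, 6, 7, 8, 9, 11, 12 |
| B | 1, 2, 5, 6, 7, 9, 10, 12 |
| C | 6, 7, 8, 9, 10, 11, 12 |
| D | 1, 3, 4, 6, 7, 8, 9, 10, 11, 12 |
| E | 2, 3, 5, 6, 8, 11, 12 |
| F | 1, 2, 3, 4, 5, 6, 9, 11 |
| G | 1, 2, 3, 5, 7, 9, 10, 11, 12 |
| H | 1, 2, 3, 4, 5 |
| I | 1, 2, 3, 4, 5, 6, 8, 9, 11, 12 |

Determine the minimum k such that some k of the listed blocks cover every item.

D and H cover everything between them: the union {1, 2, 3, 4, 5, 6, 7, 8, 9, 10, 11, 12} is all of U.
No single block has all 12 items (the largest, D, has 10), so 2 is optimal.

2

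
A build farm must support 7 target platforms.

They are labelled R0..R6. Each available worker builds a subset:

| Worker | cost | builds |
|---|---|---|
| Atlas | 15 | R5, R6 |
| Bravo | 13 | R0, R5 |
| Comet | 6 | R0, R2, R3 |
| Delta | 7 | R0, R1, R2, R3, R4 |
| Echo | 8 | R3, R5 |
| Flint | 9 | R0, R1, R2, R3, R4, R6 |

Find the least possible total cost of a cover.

Echo, Flint together cover every platform (Echo ∪ Flint = {R0, R1, R2, R3, R4, R5, R6}); total cost 8 + 9 = 17.
The greedy pick Delta, Atlas costs 22; no covering selection beats 17.

17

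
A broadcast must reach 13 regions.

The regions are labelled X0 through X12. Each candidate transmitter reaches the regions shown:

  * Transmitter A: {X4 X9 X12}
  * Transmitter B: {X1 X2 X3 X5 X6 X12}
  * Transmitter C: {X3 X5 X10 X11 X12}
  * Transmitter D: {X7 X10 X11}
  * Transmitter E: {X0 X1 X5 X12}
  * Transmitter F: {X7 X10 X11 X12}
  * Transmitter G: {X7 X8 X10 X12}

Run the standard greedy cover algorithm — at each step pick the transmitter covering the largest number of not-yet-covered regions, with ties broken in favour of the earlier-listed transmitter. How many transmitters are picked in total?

5

Greedy: pick B (covers 6 new) → pick D (covers 3 new) → pick A (covers 2 new) → pick E (covers 1 new) → pick G (covers 1 new). Total picks: 5.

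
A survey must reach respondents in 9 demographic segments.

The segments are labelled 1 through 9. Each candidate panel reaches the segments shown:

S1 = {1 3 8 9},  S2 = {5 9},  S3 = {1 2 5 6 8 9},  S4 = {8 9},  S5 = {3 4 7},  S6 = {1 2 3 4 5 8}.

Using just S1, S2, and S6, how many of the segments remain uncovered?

Union of S1, S2, S6 = {1, 2, 3, 4, 5, 8, 9}.
Not covered: 6, 7 — 2 segments.

2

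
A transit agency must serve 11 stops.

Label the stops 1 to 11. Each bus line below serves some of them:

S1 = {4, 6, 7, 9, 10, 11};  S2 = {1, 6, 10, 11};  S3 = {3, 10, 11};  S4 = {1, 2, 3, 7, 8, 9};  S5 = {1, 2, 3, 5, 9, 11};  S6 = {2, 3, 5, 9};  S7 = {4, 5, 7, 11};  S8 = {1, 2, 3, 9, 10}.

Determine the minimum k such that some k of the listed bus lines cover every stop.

3

S2 and S4 and S7 together: S2 ∪ S4 ∪ S7 = {1, 2, 3, 4, 5, 6, 7, 8, 9, 10, 11} — every stop is covered.
Only S4 contains 8, so S4 is forced; the remaining 5 stops need at least 2 more bus lines (each remaining bus line adds at most 4) — so at least 3 bus lines are needed, and 3 is optimal.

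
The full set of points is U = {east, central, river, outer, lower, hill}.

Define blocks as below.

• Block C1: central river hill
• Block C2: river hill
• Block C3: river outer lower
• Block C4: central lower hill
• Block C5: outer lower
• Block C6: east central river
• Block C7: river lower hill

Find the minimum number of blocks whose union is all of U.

C3 and C6 and C7 together: C3 ∪ C6 ∪ C7 = {east, central, river, outer, lower, hill} — every point is covered.
Only C6 contains east, so C6 is forced; the remaining 3 points need at least 2 more blocks (each remaining block adds at most 2) — so at least 3 blocks are needed, and 3 is optimal.

3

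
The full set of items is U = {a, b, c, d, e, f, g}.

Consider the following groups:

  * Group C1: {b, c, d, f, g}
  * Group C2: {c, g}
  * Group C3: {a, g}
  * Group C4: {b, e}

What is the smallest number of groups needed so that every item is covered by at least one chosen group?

Take {C1, C3, C4}. Their union is {a, b, c, d, e, f, g}, which is all 7 items.
Only C3 contains a, so C3 is forced; the remaining 5 items need at least 2 more groups (each remaining group adds at most 4) — so at least 3 groups are needed, and 3 is optimal.

3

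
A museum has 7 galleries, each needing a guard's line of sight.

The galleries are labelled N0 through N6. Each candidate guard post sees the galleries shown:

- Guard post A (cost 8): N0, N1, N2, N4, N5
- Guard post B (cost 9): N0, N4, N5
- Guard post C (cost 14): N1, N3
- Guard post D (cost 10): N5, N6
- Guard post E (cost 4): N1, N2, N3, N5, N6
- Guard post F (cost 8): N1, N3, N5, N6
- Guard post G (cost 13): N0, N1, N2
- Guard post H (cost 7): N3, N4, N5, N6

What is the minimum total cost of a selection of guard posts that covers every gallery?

A, E together cover every gallery (A ∪ E = {N0, N1, N2, N3, N4, N5, N6}); total cost 8 + 4 = 12.
No covering selection has total cost below 12.

12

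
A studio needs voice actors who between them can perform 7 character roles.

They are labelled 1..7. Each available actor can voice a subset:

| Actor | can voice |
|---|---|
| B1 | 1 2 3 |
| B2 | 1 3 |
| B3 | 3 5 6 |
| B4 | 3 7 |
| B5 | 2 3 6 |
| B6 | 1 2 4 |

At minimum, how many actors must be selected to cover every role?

Take {B3, B4, B6}. Their union is {1, 2, 3, 4, 5, 6, 7}, which is all 7 roles.
Each actor has at most 3 roles, and 2·3 = 6 < 7 — so at least 3 actors are needed, and 3 is optimal.

3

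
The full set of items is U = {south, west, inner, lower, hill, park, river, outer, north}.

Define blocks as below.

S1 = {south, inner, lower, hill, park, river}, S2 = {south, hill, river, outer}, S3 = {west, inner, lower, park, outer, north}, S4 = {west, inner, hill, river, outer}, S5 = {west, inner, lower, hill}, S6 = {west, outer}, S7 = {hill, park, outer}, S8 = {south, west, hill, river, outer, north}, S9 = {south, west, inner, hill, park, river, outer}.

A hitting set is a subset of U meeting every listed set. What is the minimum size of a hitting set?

H = {lower, outer} meets every block (each contains at least one member of H), and |H| = 2.
The blocks S1, S6 are pairwise disjoint, so any hitting set needs a separate item for each — at least 2. Hence 2 is optimal.

2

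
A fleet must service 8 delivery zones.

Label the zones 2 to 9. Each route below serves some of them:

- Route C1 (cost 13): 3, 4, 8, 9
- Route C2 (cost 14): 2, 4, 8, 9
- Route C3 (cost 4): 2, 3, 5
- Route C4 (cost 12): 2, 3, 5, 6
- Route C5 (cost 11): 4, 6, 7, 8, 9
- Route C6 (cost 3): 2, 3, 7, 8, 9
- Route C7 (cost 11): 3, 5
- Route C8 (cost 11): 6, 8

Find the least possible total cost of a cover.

15

C3, C5 together cover every zone (C3 ∪ C5 = {2, 3, 4, 5, 6, 7, 8, 9}); total cost 4 + 11 = 15.
The greedy pick C6, C3, C5 costs 18; no covering selection beats 15.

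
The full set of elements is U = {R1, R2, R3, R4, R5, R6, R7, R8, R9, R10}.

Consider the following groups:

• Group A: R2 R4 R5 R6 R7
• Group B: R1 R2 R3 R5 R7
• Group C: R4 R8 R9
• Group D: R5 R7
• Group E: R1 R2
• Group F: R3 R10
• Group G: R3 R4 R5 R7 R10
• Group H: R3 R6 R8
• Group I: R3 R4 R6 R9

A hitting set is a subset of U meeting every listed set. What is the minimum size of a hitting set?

4

The 4 elements {R2, R3, R5, R9} hit every group.
The groups C, D, E, F are pairwise disjoint, so any hitting set needs a separate element for each — at least 4. Hence 4 is optimal.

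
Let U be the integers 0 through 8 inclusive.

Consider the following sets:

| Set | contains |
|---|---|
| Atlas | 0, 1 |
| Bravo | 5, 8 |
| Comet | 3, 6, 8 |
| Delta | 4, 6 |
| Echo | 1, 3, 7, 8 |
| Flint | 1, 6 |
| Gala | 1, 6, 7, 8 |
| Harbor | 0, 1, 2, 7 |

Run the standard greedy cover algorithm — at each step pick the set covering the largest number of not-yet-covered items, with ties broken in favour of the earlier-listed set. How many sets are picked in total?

Greedy: pick Echo (covers 4 new) → pick Delta (covers 2 new) → pick Harbor (covers 2 new) → pick Bravo (covers 1 new). Total picks: 4.

4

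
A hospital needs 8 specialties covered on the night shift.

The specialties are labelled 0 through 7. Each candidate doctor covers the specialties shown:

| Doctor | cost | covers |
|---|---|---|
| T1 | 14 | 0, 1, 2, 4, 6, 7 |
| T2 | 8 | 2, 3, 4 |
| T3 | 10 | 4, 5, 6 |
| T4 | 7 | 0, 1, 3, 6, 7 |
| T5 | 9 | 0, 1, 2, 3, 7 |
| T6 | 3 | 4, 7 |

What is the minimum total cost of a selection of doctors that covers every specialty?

T3, T5 together cover every specialty (T3 ∪ T5 = {0, 1, 2, 3, 4, 5, 6, 7}); total cost 10 + 9 = 19.
The greedy pick T4, T6, T2, T3 costs 28; no covering selection beats 19.

19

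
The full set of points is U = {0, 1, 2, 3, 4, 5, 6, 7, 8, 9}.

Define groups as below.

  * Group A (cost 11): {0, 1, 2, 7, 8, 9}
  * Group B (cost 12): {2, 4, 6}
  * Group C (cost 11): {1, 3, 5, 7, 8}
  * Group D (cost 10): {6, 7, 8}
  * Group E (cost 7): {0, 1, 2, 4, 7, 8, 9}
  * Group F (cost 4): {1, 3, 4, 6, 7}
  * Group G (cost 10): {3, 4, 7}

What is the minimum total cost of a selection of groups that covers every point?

22

C, E, F together cover every point (C ∪ E ∪ F = {0, 1, 2, 3, 4, 5, 6, 7, 8, 9}); total cost 11 + 7 + 4 = 22.
No covering selection has total cost below 22.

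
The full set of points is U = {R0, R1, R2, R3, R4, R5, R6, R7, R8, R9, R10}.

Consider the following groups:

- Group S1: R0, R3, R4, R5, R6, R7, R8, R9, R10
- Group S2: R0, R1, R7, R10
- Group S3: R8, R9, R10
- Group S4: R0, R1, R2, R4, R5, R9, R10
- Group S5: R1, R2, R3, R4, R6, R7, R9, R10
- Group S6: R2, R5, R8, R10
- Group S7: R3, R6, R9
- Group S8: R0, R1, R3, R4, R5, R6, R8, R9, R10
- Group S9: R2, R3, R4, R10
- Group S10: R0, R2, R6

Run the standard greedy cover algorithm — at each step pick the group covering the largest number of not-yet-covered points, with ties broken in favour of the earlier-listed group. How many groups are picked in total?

2

Greedy: pick S1 (covers 9 new) → pick S4 (covers 2 new). Total picks: 2.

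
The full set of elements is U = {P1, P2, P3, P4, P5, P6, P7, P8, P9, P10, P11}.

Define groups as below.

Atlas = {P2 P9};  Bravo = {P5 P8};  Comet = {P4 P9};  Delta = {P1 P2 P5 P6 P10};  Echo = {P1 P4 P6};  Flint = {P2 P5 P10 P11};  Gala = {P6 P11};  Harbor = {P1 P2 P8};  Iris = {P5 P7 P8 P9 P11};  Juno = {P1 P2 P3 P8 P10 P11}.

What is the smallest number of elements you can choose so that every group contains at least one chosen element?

4

The 4 elements {P6, P8, P9, P11} hit every group.
No choice of 3 elements meets every group, so 4 is the minimum.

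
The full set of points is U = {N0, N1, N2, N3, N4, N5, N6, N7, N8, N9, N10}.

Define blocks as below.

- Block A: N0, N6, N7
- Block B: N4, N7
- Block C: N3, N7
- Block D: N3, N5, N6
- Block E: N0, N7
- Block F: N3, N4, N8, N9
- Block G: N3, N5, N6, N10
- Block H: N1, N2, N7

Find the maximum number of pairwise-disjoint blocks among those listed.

F, H are pairwise disjoint (F={N3,N4,N8,N9}; H={N1,N2,N7}).
Every remaining block overlaps one of these, and no 3 of the listed blocks are pairwise disjoint, so 2 is the maximum.

2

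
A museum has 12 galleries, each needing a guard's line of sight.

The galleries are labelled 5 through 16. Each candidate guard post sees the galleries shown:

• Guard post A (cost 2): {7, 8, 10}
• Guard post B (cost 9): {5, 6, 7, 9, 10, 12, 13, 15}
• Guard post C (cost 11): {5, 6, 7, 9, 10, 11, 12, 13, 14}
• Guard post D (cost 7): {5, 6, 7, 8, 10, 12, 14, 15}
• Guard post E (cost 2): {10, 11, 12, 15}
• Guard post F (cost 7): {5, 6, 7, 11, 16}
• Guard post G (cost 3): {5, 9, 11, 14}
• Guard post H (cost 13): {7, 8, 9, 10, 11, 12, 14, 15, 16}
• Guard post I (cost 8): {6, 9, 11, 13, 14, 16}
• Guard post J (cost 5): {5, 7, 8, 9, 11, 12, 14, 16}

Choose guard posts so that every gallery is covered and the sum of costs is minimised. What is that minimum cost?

B, J together cover every gallery (B ∪ J = {5, 6, 7, 8, 9, 10, 11, 12, 13, 14, 15, 16}); total cost 9 + 5 = 14.
The greedy pick E, J, I costs 15; no covering selection beats 14.

14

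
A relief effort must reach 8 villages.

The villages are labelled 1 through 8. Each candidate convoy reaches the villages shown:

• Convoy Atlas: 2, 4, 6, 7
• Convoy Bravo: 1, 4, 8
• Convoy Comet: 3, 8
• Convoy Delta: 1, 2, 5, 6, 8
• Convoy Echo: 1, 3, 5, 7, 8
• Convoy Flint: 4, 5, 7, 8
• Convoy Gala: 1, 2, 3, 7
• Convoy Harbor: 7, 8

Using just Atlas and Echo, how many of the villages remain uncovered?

0

Union of Atlas, Echo = {1, 2, 3, 4, 5, 6, 7, 8} — that's every village, so 0 are uncovered.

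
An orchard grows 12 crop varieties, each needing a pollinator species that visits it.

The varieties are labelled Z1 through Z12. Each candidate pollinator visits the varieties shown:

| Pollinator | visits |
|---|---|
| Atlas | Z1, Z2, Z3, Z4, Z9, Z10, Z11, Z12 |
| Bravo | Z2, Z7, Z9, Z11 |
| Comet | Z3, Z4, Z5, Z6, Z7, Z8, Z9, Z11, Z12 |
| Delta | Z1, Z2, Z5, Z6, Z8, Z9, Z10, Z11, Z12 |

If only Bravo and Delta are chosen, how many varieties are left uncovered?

2

Union of Bravo, Delta = {Z1, Z2, Z5, Z6, Z7, Z8, Z9, Z10, Z11, Z12}.
Not covered: Z3, Z4 — 2 varieties.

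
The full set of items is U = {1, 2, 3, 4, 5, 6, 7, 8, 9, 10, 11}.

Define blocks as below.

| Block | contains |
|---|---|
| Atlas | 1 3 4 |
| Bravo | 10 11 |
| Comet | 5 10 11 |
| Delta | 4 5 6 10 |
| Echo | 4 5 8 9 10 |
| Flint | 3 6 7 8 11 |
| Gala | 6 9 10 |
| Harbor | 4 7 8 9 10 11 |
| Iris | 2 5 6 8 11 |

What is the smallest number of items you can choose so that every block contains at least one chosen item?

3

H = {1, 8, 10} meets every block (each contains at least one member of H), and |H| = 3.
No choice of 2 items meets every block, so 3 is the minimum.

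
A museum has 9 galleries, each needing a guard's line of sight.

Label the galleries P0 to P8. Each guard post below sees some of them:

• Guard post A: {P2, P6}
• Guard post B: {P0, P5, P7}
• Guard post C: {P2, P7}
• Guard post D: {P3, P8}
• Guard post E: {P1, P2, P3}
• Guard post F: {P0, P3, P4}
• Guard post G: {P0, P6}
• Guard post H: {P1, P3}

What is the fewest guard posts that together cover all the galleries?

B and D and E and F and G together: B ∪ D ∪ E ∪ F ∪ G = {P0, P1, P2, P3, P4, P5, P6, P7, P8} — every gallery is covered.
No 4 of the 8 guard posts cover everything (all 70 combinations miss at least one gallery), so 5 is optimal.

5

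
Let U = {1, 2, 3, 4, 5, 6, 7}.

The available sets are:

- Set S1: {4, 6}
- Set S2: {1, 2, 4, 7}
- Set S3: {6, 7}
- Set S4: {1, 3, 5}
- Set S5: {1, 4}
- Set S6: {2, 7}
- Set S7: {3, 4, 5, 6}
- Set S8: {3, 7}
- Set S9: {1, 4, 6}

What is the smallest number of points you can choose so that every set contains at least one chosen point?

Take H = {1, 6, 7}. Each listed set contains at least one of these, so H is a hitting set of size 3.
The sets S1, S4, S6 are pairwise disjoint, so any hitting set needs a separate point for each — at least 3. Hence 3 is optimal.

3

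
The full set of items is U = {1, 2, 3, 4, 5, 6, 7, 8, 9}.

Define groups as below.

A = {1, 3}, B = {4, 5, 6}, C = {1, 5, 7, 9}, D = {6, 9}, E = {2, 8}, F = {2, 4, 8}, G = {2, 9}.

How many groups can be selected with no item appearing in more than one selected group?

3

A, B, G are pairwise disjoint (A={1,3}; B={4,5,6}; G={2,9}).
Every remaining group overlaps one of these, and no 4 of the listed groups are pairwise disjoint, so 3 is the maximum.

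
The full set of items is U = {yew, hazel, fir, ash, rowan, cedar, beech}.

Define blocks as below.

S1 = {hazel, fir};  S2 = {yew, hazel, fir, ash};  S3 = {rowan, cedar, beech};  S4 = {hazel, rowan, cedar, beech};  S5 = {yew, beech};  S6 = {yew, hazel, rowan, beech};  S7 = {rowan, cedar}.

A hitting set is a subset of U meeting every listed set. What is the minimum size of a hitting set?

3

The 3 items {hazel, rowan, beech} hit every block.
The blocks S1, S5, S7 are pairwise disjoint, so any hitting set needs a separate item for each — at least 3. Hence 3 is optimal.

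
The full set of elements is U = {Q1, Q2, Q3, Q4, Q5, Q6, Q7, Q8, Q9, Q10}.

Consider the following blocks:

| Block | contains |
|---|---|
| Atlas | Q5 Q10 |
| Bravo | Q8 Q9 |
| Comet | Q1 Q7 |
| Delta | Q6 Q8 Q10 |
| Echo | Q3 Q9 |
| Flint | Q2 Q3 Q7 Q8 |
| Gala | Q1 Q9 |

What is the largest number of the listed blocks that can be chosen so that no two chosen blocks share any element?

3

Atlas, Bravo, Comet are pairwise disjoint (Atlas={Q5,Q10}; Bravo={Q8,Q9}; Comet={Q1,Q7}).
Every remaining block overlaps one of these, and no 4 of the listed blocks are pairwise disjoint, so 3 is the maximum.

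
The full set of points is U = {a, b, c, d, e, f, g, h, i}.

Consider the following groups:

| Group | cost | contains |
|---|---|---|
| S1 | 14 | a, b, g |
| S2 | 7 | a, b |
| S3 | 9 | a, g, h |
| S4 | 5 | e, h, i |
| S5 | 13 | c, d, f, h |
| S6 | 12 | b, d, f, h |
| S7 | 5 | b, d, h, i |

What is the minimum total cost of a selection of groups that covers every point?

S1, S4, S5 together cover every point (S1 ∪ S4 ∪ S5 = {a, b, c, d, e, f, g, h, i}); total cost 14 + 5 + 13 = 32.
No covering selection has total cost below 32.

32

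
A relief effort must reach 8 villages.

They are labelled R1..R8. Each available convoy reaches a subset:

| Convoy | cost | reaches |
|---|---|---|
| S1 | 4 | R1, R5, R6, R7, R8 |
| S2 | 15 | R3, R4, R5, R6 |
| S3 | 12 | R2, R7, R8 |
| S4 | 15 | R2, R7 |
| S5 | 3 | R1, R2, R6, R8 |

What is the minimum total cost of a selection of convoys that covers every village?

22

S1, S2, S5 together cover every village (S1 ∪ S2 ∪ S5 = {R1, R2, R3, R4, R5, R6, R7, R8}); total cost 4 + 15 + 3 = 22.
No covering selection has total cost below 22.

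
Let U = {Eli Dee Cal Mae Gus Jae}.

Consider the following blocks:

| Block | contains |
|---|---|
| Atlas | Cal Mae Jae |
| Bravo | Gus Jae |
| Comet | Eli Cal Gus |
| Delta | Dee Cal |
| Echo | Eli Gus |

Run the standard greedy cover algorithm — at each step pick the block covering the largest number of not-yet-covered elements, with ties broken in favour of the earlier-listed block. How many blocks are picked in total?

Greedy: pick Atlas (covers 3 new) → pick Comet (covers 2 new) → pick Delta (covers 1 new). Total picks: 3.

3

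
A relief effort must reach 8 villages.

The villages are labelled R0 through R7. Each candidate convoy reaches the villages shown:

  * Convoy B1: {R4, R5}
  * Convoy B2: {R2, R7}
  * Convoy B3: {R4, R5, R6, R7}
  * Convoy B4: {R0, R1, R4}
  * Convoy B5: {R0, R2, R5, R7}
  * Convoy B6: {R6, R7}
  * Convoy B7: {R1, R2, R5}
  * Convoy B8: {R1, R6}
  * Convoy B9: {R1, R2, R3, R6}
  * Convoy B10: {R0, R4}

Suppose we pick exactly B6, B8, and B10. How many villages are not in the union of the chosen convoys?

Union of B6, B8, B10 = {R0, R1, R4, R6, R7}.
Not covered: R2, R3, R5 — 3 villages.

3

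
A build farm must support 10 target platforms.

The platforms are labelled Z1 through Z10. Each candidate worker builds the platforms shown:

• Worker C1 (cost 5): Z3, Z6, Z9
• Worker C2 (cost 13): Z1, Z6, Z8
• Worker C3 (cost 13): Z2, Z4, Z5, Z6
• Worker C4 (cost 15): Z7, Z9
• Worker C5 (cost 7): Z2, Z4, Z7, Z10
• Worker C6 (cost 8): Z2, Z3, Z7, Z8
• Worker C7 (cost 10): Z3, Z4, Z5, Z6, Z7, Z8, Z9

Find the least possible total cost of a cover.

30

C2, C5, C7 together cover every platform (C2 ∪ C5 ∪ C7 = {Z1, Z2, Z3, Z4, Z5, Z6, Z7, Z8, Z9, Z10}); total cost 13 + 7 + 10 = 30.
No covering selection has total cost below 30.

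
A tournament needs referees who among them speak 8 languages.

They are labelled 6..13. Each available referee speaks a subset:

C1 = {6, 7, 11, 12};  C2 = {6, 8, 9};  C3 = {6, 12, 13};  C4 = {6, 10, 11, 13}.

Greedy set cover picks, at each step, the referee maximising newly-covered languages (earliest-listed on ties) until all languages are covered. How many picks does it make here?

3

Greedy: pick C1 (covers 4 new) → pick C2 (covers 2 new) → pick C4 (covers 2 new). Total picks: 3.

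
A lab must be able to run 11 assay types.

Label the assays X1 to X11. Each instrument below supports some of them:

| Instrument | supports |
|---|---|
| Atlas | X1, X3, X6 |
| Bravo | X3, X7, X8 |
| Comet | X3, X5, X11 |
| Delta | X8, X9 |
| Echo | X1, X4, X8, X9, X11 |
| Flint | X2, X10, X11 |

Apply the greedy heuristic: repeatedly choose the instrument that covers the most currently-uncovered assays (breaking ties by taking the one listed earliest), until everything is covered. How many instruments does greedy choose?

5

Greedy: pick Echo (covers 5 new) → pick Atlas (covers 2 new) → pick Flint (covers 2 new) → pick Bravo (covers 1 new) → pick Comet (covers 1 new). Total picks: 5.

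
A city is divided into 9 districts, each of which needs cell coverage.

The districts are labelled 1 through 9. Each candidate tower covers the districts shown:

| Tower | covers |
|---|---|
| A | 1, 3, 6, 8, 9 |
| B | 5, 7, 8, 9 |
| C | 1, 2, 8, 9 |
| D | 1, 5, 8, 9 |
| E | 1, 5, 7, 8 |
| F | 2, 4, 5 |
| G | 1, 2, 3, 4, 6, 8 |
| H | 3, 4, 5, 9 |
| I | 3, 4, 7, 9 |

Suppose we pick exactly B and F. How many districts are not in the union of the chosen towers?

3

Union of B, F = {2, 4, 5, 7, 8, 9}.
Not covered: 1, 3, 6 — 3 districts.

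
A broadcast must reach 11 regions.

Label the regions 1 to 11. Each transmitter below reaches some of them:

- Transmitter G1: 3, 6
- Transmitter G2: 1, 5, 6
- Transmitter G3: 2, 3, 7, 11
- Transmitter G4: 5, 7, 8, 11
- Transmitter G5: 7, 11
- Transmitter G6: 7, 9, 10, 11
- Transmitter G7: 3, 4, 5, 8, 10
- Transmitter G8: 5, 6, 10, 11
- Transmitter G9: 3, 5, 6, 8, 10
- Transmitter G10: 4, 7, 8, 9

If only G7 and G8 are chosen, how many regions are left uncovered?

Union of G7, G8 = {3, 4, 5, 6, 8, 10, 11}.
Not covered: 1, 2, 7, 9 — 4 regions.

4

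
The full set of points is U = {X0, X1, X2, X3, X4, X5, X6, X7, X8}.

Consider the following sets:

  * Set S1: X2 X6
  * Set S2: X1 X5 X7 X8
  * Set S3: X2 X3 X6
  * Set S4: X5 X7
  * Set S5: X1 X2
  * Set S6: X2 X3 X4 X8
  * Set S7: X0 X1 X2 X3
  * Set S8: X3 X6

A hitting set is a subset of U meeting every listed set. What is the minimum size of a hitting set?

3

The 3 points {X2, X6, X7} hit every set.
The sets S4, S5, S8 are pairwise disjoint, so any hitting set needs a separate point for each — at least 3. Hence 3 is optimal.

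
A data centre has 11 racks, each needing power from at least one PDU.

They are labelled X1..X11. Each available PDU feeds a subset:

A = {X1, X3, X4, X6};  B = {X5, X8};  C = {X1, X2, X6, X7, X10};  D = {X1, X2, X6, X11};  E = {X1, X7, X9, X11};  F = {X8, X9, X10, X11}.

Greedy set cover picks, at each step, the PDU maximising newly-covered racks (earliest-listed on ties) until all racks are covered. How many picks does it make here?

4

Greedy: pick C (covers 5 new) → pick F (covers 3 new) → pick A (covers 2 new) → pick B (covers 1 new). Total picks: 4.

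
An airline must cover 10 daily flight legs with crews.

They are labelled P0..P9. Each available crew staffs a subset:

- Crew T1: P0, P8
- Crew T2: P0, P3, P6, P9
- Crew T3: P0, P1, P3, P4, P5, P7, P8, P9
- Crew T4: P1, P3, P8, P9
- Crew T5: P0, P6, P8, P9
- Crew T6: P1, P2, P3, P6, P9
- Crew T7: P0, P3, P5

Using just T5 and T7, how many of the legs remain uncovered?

4

Union of T5, T7 = {P0, P3, P5, P6, P8, P9}.
Not covered: P1, P2, P4, P7 — 4 legs.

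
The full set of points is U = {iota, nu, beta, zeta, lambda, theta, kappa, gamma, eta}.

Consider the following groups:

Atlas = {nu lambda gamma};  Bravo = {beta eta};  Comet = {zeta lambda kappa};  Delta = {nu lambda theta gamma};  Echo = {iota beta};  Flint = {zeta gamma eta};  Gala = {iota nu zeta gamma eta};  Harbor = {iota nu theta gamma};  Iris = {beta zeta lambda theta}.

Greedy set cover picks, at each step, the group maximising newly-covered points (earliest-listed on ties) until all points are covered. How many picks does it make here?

Greedy: pick Gala (covers 5 new) → pick Iris (covers 3 new) → pick Comet (covers 1 new). Total picks: 3.

3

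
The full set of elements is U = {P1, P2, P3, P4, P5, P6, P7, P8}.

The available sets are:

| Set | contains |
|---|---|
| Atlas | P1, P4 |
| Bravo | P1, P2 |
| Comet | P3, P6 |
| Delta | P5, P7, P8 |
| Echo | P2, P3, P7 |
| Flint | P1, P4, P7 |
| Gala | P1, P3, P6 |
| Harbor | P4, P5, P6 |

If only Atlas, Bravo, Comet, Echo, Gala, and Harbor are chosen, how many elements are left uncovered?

Union of Atlas, Bravo, Comet, Echo, Gala, Harbor = {P1, P2, P3, P4, P5, P6, P7}.
Not covered: P8 — 1 element.

1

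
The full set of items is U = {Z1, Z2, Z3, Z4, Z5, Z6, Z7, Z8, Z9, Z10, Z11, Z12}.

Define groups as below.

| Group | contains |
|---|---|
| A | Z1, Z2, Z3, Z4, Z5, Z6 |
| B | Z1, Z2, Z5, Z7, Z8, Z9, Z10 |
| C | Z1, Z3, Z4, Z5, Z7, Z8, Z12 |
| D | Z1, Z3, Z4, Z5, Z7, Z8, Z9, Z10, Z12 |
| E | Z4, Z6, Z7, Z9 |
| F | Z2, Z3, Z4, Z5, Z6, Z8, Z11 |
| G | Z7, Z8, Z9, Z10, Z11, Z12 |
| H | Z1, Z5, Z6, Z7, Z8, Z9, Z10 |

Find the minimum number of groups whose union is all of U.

D and F together: D ∪ F = {Z1, Z2, Z3, Z4, Z5, Z6, Z7, Z8, Z9, Z10, Z11, Z12} — every item is covered.
No single group has all 12 items (the largest, D, has 9), so 2 is optimal.

2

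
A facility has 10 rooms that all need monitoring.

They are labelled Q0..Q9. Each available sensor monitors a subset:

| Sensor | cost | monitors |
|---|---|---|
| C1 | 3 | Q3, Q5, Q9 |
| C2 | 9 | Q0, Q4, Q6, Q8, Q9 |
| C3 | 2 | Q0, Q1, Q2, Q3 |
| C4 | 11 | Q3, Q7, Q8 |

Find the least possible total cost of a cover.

C1, C2, C3, C4 together cover every room (C1 ∪ C2 ∪ C3 ∪ C4 = {Q0, Q1, Q2, Q3, Q4, Q5, Q6, Q7, Q8, Q9}); total cost 3 + 9 + 2 + 11 = 25.
No covering selection has total cost below 25.

25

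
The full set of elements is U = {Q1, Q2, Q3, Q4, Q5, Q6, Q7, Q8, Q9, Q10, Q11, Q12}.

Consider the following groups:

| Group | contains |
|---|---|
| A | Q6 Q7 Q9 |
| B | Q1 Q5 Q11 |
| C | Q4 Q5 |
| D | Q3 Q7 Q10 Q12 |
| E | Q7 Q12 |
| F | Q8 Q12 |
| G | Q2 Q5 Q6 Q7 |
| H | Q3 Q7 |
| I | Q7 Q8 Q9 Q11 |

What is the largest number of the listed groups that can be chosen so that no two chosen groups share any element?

A, C, F are pairwise disjoint (A={Q6,Q7,Q9}; C={Q4,Q5}; F={Q8,Q12}).
Every remaining group overlaps one of these, and no 4 of the listed groups are pairwise disjoint, so 3 is the maximum.

3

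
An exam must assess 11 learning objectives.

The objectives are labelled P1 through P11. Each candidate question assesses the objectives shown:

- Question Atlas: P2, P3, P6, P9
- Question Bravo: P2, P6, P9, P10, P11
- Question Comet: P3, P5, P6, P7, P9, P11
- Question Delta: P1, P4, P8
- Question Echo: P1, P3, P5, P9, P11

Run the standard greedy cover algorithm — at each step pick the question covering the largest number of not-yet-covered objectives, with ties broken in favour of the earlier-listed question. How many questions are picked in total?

Greedy: pick Comet (covers 6 new) → pick Delta (covers 3 new) → pick Bravo (covers 2 new). Total picks: 3.

3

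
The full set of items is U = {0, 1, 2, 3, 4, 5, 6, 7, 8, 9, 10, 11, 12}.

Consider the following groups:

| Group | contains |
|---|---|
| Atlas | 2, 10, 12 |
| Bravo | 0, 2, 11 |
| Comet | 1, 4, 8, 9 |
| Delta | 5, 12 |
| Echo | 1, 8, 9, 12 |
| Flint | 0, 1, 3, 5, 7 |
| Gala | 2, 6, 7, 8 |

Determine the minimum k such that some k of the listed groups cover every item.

Atlas and Bravo and Comet and Flint and Gala together: Atlas ∪ Bravo ∪ Comet ∪ Flint ∪ Gala = {0, 1, 2, 3, 4, 5, 6, 7, 8, 9, 10, 11, 12} — every item is covered.
No 4 of the 7 groups cover everything (all 35 combinations miss at least one item), so 5 is optimal.

5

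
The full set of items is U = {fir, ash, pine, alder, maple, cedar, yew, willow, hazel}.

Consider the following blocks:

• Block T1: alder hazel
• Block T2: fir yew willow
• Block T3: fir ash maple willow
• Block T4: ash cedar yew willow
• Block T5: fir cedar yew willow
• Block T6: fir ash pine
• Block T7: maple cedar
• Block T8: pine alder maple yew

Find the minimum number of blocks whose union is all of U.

T1, T4, T6, and T7 cover everything between them: the union {fir, ash, pine, alder, maple, cedar, yew, willow, hazel} is all of U.
No 3 of the 8 blocks cover everything (all 56 combinations miss at least one item), so 4 is optimal.

4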